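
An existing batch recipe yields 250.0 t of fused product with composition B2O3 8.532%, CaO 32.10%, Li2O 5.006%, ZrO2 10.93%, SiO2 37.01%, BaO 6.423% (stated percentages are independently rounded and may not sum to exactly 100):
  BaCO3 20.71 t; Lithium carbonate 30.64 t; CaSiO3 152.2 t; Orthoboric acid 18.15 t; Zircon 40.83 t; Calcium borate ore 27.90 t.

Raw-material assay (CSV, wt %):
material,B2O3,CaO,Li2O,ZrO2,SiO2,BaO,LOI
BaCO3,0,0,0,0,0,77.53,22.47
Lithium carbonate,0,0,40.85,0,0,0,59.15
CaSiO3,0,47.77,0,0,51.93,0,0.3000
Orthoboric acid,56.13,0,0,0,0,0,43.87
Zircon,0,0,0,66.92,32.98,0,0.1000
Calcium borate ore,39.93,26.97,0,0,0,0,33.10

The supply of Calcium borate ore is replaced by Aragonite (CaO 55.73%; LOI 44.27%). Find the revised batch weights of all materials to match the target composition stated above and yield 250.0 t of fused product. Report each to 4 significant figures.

Revised batch per 250.0 t fused product:
  BaCO3: 20.71 t
  Lithium carbonate: 30.64 t
  CaSiO3: 152.2 t
  Orthoboric acid: 38.00 t
  Zircon: 40.83 t
  Aragonite: 13.50 t
Total batch = 295.9 t; LOI loss = 45.92 t

All arithmetic runs at full float precision in all steps — intermediates appear with 4-significant-figure rounding within the worked lines — each reported value receives exactly one rounding. The derived quantities are recomputed from the batch weights per 250.0 t of glass at full float precision (glass mass, six oxide percentages, totals, ignition loss, the yield) as written in the question or the answer.
Oxide mass targets, per 250.0 t fused product:
  B2O3: 8.532% × 250.0 = 21.33 t
  CaO: 32.10% × 250.0 = 80.25 t
  Li2O: 5.006% × 250.0 = 12.52 t
  ZrO2: 10.93% × 250.0 = 27.32 t
  SiO2: 37.01% × 250.0 = 92.52 t
  BaO: 6.423% × 250.0 = 16.06 t
Oxide-by-oxide audit per the reported batch figures, for the quoted basis mass (each sum matches its target mass modulo rounding of the values):
  B2O3: 38.00·0.5613 = 21.33 t (target 21.33 t)
  CaO: 152.2·0.4777 + 13.50·0.5573 = 80.23 t (target 80.25 t)
  Li2O: 30.64·0.4085 = 12.52 t (target 12.52 t)
  ZrO2: 40.83·0.6692 = 27.32 t (target 27.32 t)
  SiO2: 152.2·0.5193 + 40.83·0.3298 = 92.50 t (target 92.52 t)
  BaO: 20.71·0.7753 = 16.06 t (target 16.06 t)
Mass balance on the glass: batch Σ − ignition loss = 250.0 t (the Σ of target masses is 250.0 t; the stated basis being 250.0 t — gaps are rounding artifacts).
Batch grand total — Σ batch = 295.9 t; LOI loss = Σ batch·LOI = 45.92 t; glass ÷ batch gives a yield of 84.48%.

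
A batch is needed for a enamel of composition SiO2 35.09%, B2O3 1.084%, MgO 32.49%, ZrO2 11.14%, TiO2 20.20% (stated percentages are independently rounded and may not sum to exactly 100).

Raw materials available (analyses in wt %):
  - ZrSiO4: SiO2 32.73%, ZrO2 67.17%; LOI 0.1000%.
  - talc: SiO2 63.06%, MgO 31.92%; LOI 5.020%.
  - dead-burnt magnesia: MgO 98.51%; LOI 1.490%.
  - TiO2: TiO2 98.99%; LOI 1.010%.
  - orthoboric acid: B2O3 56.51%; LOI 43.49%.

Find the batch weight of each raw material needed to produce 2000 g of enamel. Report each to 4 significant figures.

The working math maintains full float precision from first step to last — values along the way are printed rounded to four significant figures across the worked steps. Every reported figure carries a single rounding. Derived quantities are re-derived using the weight values on 2000 g of glass in full float precision (glass mass, five oxide percentages, yield, LOI, totals), as set out in the question or the answer.
Target masses of each oxide per 2000 g enamel:
  SiO2: 35.09% × 2000 = 701.8 g
  B2O3: 1.084% × 2000 = 21.68 g
  MgO: 32.49% × 2000 = 649.8 g
  ZrO2: 11.14% × 2000 = 222.8 g
  TiO2: 20.20% × 2000 = 404.0 g
Sums-versus-targets review using the reported weights, against the basis in use (delivered sums recover each target inside rounding margins):
  SiO2: 331.7·0.3273 + 940.7·0.6306 = 701.8 g (target 701.8 g)
  B2O3: 38.36·0.5651 = 21.68 g (target 21.68 g)
  MgO: 940.7·0.3192 + 354.8·0.9851 = 649.8 g (target 649.8 g)
  ZrO2: 331.7·0.6717 = 222.8 g (target 222.8 g)
  TiO2: 408.1·0.9899 = 404.0 g (target 404.0 g)
Auditing the glass mass value: batch Σ − ignition loss = 2000 g (the Σ of target masses is 2000 g; versus the stated basis of 2000 g — gaps are rounding artifacts).
Adding the batch up: Σ batch = 2074 g; the LOI term Σ batch·LOI equals 73.65 g; yield = glass ÷ total batch = 96.45%.

Batch per 2000 g enamel:
  ZrSiO4: 331.7 g
  talc: 940.7 g
  dead-burnt magnesia: 354.8 g
  TiO2: 408.1 g
  orthoboric acid: 38.36 g
Total batch = 2074 g; LOI loss = 73.65 g; yield = 96.45%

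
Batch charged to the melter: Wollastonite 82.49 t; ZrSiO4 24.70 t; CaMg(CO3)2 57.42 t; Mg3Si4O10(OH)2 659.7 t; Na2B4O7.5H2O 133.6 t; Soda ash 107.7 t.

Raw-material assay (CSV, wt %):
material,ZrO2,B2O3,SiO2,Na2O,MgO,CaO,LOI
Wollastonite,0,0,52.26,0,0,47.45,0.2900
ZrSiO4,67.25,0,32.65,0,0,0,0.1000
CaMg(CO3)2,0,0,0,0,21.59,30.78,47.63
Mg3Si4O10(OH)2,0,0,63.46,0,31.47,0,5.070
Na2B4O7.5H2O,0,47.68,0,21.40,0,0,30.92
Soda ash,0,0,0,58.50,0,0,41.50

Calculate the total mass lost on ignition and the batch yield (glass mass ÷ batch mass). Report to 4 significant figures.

Working values are displayed, with 4-significant-figure rounding, alongside each step. All internal work keeps exact precision at every stage. Every reported figure sees exactly one rounding. Derived quantities, including LOI, the totals, net glass mass, six oxide percentages, yield, are computed starting from the weights for 918.5 t of glass in exact precision, precisely as stated by either problem or answer.
Material-by-material LOI:
  Wollastonite: 82.49 × 0.002900 = 0.2392 t
  ZrSiO4: 24.70 × 0.001000 = 0.02470 t
  CaMg(CO3)2: 57.42 × 0.4763 = 27.35 t
  Mg3Si4O10(OH)2: 659.7 × 0.05070 = 33.45 t
  Na2B4O7.5H2O: 133.6 × 0.3092 = 41.31 t
  Soda ash: 107.7 × 0.4150 = 44.70 t
Total LOI = 147.1 t
Glass = batch − LOI = 1066 − 147.1 = 918.5 t

LOI loss = 147.1 t; glass = 918.5 t; yield = 86.20%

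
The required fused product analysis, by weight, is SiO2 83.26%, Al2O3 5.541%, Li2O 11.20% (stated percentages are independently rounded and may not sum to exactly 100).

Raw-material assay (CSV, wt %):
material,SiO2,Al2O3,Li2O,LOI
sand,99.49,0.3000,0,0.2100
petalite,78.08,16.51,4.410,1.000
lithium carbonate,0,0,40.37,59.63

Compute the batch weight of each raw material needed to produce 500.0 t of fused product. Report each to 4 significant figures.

Values along the way appear, with 4-significant-figure rounding, in the working — all internal work runs at full precision from first step to last. Each reported value is rounded once only. Derived quantities are recomputed at full float precision (the yield, net glass mass, the three compositions, ignition loss, the totals) from the batch weights at 500.0 t of glass, precisely as stated by question or answer.
Per-oxide target masses for 500.0 t fused product:
  SiO2: 83.26% × 500.0 = 416.3 t
  Al2O3: 5.541% × 500.0 = 27.70 t
  Li2O: 11.20% × 500.0 = 56.00 t
Per-oxide balance check from the weights as reported, per the basis as stated (delivered sums recover each target exact up to rounding of places):
  SiO2: 290.9·0.9949 + 162.5·0.7808 = 416.3 t (target 416.3 t)
  Al2O3: 290.9·0.003000 + 162.5·0.1651 = 27.70 t (target 27.70 t)
  Li2O: 162.5·0.04410 + 121.0·0.4037 = 56.01 t (target 56.00 t)
Glass-mass closure: net batch after ignition = 500.0 t (summing oxide targets gives 500.0 t; versus the stated basis of 500.0 t — deltas are rounding alone).
Whole-batch sum: Σ batch = 574.4 t; the LOI term Σ batch·LOI equals 74.39 t; the yield ratio, glass ÷ batch: 87.05%.

Batch per 500.0 t fused product:
  sand: 290.9 t
  petalite: 162.5 t
  lithium carbonate: 121.0 t
Total batch = 574.4 t; LOI loss = 74.39 t; yield = 87.05%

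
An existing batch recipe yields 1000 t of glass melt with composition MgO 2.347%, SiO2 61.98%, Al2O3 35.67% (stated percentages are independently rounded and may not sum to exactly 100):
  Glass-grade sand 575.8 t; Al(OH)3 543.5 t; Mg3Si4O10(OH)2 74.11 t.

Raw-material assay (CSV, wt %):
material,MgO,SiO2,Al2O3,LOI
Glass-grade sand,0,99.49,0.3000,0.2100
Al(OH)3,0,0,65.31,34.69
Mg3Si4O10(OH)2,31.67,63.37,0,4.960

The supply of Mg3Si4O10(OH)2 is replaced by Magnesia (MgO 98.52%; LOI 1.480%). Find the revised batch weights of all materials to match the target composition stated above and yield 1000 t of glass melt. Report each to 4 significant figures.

The whole derivation holds exact precision in every operation — the intermediate values appear (rounded to four significant figures) as written. Every reported figure is rounded once only; the derived quantities (glass mass, ignition loss, totals, three oxide percentages, yield) are rebuilt starting from the weights at 1000 t of glass at exact precision as given in question or answer.
Target masses of each oxide per 1000 t glass melt:
  MgO: 2.347% × 1000 = 23.47 t
  SiO2: 61.98% × 1000 = 619.8 t
  Al2O3: 35.67% × 1000 = 356.7 t
Per-oxide balance check with the batch weights as given, relative to the basis at hand (delivered sums recover each target once rounding is allowed for):
  MgO: 23.82·0.9852 = 23.47 t (target 23.47 t)
  SiO2: 623.0·0.9949 = 619.8 t (target 619.8 t)
  Al2O3: 623.0·0.003000 + 543.3·0.6531 = 356.7 t (target 356.7 t)
Glass-mass bookkeeping: batch total minus LOI = 1000 t (summing oxide targets gives 1000 t; stated basis 1000 t — rounding explains the deltas).
Batch grand total — Σ batch = 1190 t; LOI removed, Σ of batch·LOI: 190.1 t; yield = glass ÷ total batch = 84.02%.

Revised batch per 1000 t glass melt:
  Glass-grade sand: 623.0 t
  Al(OH)3: 543.3 t
  Magnesia: 23.82 t
Total batch = 1190 t; LOI loss = 190.1 t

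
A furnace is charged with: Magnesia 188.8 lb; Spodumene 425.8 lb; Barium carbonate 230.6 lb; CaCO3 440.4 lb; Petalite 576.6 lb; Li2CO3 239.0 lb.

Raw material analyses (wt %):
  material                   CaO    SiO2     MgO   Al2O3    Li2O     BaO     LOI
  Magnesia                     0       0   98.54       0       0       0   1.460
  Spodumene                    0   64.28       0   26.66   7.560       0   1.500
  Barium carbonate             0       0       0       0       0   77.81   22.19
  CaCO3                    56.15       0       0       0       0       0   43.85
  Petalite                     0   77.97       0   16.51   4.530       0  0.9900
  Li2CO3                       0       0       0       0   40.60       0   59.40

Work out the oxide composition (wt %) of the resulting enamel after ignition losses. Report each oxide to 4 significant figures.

All arithmetic holds exact precision all the way through; intermediates appear rounded off to 4 significant digits at each printed step — a single rounding produces each reported figure. Derived quantities are computed from the weighed amounts at 1700 lb of glass in full precision (ignition loss, net glass mass, six oxide percentages, the yield, totals) as set out in the problem or the answer.
What the batch supplies per oxide:
  CaO: 440.4·0.5615 = 247.3 lb
  SiO2: 425.8·0.6428 + 576.6·0.7797 = 723.3 lb
  MgO: 188.8·0.9854 = 186.0 lb
  Al2O3: 425.8·0.2666 + 576.6·0.1651 = 208.7 lb
  Li2O: 425.8·0.07560 + 576.6·0.04530 + 239.0·0.4060 = 155.3 lb
  BaO: 230.6·0.7781 = 179.4 lb
LOI: 188.8·0.01460 + 425.8·0.01500 + 230.6·0.2219 + 440.4·0.4385 + 576.6·0.009900 + 239.0·0.5940 = 401.1 lb
batch − LOI leaves glass = 2101 − 401.1 = 1700 lb (= Σ oxide masses)
wt %: oxide over glass, times 100

Glass mass = 1700 lb (batch 2101 − LOI 401.1).
Composition: CaO 14.55%, SiO2 42.54%, MgO 10.94%, Al2O3 12.28%, Li2O 9.137%, BaO 10.55%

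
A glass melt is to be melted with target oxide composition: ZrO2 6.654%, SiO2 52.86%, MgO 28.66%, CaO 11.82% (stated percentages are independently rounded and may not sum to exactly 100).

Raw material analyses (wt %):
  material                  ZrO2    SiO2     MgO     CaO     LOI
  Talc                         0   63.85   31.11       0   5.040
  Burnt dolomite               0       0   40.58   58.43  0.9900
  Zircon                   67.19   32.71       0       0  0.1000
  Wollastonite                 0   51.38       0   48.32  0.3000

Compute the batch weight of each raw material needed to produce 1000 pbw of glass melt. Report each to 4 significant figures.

Batch per 1000 pbw glass melt:
  Talc: 726.0 pbw
  Burnt dolomite: 149.7 pbw
  Zircon: 99.03 pbw
  Wollastonite: 63.59 pbw
Total batch = 1038 pbw; LOI loss = 38.36 pbw; yield = 96.31%

In-progress results are rounded to 4 significant figures wherever printed. Every computation holds full float precision from first step to last; a single rounding finalizes each reported result; all derived quantities, which include the totals, glass mass, four oxide percentages, yield, ignition loss, are re-derived at full precision, as quoted within the question or the answer, from the weighed amounts on 1000 pbw of glass.
Per-oxide target masses for 1000 pbw glass melt:
  ZrO2: 6.654% × 1000 = 66.54 pbw
  SiO2: 52.86% × 1000 = 528.6 pbw
  MgO: 28.66% × 1000 = 286.6 pbw
  CaO: 11.82% × 1000 = 118.2 pbw
Sums-versus-targets review working from each reported weight, versus the basis set out (summed amounts equal target values exact up to rounding of places):
  ZrO2: 99.03·0.6719 = 66.54 pbw (target 66.54 pbw)
  SiO2: 726.0·0.6385 + 99.03·0.3271 + 63.59·0.5138 = 528.6 pbw (target 528.6 pbw)
  MgO: 726.0·0.3111 + 149.7·0.4058 = 286.6 pbw (target 286.6 pbw)
  CaO: 149.7·0.5843 + 63.59·0.4832 = 118.2 pbw (target 118.2 pbw)
Auditing the glass mass value: Σ batch − LOI loss = 1000 pbw (per-oxide target masses sum to 999.9 pbw; with the basis standing at 1000 pbw — deltas are rounding alone).
Whole-batch sum: Σ batch = 1038 pbw; LOI removed, Σ of batch·LOI: 38.36 pbw; glass ÷ batch gives a yield of 96.31%.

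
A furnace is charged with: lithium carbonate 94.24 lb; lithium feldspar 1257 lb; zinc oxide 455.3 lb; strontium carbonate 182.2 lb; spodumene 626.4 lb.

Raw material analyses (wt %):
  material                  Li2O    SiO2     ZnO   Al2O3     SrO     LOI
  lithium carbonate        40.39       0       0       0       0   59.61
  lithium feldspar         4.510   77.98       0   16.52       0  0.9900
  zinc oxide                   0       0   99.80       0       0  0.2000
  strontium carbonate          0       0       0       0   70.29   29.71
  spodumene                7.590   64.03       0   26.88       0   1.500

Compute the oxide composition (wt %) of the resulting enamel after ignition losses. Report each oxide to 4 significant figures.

Glass mass = 2482 lb (batch 2615 − LOI 133.1).
Composition: Li2O 5.733%, SiO2 55.65%, ZnO 18.31%, Al2O3 15.15%, SrO 5.160%

Intermediates are shown (rounded to four significant figures) in the working. Each numeric step runs at full precision at each step. A single rounding finalizes every reported number. All derived quantities (totals, net glass mass, the yield, five oxide percentages, ignition loss) are rebuilt starting from the weights at 2482 lb of glass at exact precision, as given in question or answer.
Delivered oxide masses:
  Li2O: 94.24·0.4039 + 1257·0.04510 + 626.4·0.07590 = 142.3 lb
  SiO2: 1257·0.7798 + 626.4·0.6403 = 1381 lb
  ZnO: 455.3·0.9980 = 454.4 lb
  Al2O3: 1257·0.1652 + 626.4·0.2688 = 376.0 lb
  SrO: 182.2·0.7029 = 128.1 lb
LOI: 94.24·0.5961 + 1257·0.009900 + 455.3·0.002000 + 182.2·0.2971 + 626.4·0.01500 = 133.1 lb
batch − LOI leaves glass = 2615 − 133.1 = 2482 lb (= the summed oxide contributions)
oxide / glass × 100 gives the wt %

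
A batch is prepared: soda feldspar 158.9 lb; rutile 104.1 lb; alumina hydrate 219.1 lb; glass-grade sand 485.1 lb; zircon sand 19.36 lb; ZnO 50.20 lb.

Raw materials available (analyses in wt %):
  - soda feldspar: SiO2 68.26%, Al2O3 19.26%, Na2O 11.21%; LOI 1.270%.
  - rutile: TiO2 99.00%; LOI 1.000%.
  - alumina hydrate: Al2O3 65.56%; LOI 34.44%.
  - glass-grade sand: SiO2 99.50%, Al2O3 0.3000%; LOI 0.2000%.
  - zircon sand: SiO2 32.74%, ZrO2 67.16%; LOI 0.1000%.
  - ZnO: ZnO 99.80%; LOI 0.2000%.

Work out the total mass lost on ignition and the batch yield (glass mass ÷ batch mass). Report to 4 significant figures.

LOI loss = 79.61 lb; glass = 957.2 lb; yield = 92.32%

Every computation holds full precision in all steps. Intermediates appear, rounded to 4 significant digits, in the working — every reported figure is rounded a single time. The derived quantities (the totals, LOI, glass mass, the six compositions, yield) are computed from the weighed amounts for 957.2 lb of glass in full precision as written in the problem or the answer.
Per-material ignition loss:
  soda feldspar: 158.9 × 0.01270 = 2.018 lb
  rutile: 104.1 × 0.01000 = 1.041 lb
  alumina hydrate: 219.1 × 0.3444 = 75.46 lb
  glass-grade sand: 485.1 × 0.002000 = 0.9702 lb
  zircon sand: 19.36 × 0.001000 = 0.01936 lb
  ZnO: 50.20 × 0.002000 = 0.1004 lb
Total LOI = 79.61 lb
Glass = batch − LOI = 1037 − 79.61 = 957.2 lb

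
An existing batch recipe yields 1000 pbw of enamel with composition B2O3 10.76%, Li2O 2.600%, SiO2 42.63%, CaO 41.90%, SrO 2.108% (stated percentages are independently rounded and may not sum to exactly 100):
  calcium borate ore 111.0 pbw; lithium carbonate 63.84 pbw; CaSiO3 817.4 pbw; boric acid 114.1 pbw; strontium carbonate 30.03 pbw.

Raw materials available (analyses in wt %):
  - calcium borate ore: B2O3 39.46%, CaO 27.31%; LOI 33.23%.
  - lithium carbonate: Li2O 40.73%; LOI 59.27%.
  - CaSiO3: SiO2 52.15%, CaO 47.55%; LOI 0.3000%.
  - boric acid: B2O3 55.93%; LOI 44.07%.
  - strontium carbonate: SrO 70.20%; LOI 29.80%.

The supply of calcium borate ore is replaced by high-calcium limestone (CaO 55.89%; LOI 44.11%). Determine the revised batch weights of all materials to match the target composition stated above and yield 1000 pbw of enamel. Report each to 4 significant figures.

Revised batch per 1000 pbw enamel:
  high-calcium limestone: 54.22 pbw
  lithium carbonate: 63.84 pbw
  CaSiO3: 817.4 pbw
  boric acid: 192.4 pbw
  strontium carbonate: 30.03 pbw
Total batch = 1158 pbw; LOI loss = 157.9 pbw

Rounding to 4 significant figures applies to every intermediate as displayed; the working math carries full float precision in all steps — exactly one rounding lands on each reported value. The derived quantities are computed in exact precision (ignition loss, five oxide percentages, the yield, totals, net glass mass) starting from the weights on 1000 pbw of glass as quoted within the question or the answer.
Target oxide masses per 1000 pbw enamel:
  B2O3: 10.76% × 1000 = 107.6 pbw
  Li2O: 2.600% × 1000 = 26.00 pbw
  SiO2: 42.63% × 1000 = 426.3 pbw
  CaO: 41.90% × 1000 = 419.0 pbw
  SrO: 2.108% × 1000 = 21.08 pbw
Sums-versus-targets review working from each reported weight, relative to the basis at hand (sums match the target masses within answer rounding):
  B2O3: 192.4·0.5593 = 107.6 pbw (target 107.6 pbw)
  Li2O: 63.84·0.4073 = 26.00 pbw (target 26.00 pbw)
  SiO2: 817.4·0.5215 = 426.3 pbw (target 426.3 pbw)
  CaO: 54.22·0.5589 + 817.4·0.4755 = 419.0 pbw (target 419.0 pbw)
  SrO: 30.03·0.7020 = 21.08 pbw (target 21.08 pbw)
Glass-mass closure: Σ batch − LOI loss = 999.9 pbw (the Σ of target masses is 1000 pbw; with the basis standing at 1000 pbw — differing by rounding only).
Adding the batch up: Σ batch = 1158 pbw; Σ batch·LOI gives LOI loss = 157.9 pbw; as yield: glass ÷ batch → 86.36%.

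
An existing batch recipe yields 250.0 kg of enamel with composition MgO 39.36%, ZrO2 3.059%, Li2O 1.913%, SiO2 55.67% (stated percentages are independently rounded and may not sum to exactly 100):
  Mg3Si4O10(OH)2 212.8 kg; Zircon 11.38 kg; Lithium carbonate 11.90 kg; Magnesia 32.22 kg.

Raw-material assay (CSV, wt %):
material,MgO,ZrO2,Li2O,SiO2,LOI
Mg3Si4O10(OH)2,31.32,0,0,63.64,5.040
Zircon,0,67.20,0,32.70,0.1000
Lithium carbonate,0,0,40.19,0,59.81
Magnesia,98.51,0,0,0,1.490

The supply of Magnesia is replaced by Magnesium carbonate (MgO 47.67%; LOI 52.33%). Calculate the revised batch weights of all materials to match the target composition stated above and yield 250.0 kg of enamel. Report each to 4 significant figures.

Revised batch per 250.0 kg enamel:
  Mg3Si4O10(OH)2: 212.8 kg
  Zircon: 11.38 kg
  Lithium carbonate: 11.90 kg
  Magnesium carbonate: 66.58 kg
Total batch = 302.7 kg; LOI loss = 52.70 kg

In-progress results are printed rounded to 4 significant digits on the page — all arithmetic runs at full float precision through the solve — exactly one rounding is applied to every reported value; derived quantities, including totals, yield, ignition loss, the four compositions, glass mass, are carried from the weighed amounts per 250.0 kg of glass in full float precision precisely as stated by either problem or answer.
Oxide-by-oxide targets in 250.0 kg enamel:
  MgO: 39.36% × 250.0 = 98.40 kg
  ZrO2: 3.059% × 250.0 = 7.648 kg
  Li2O: 1.913% × 250.0 = 4.782 kg
  SiO2: 55.67% × 250.0 = 139.2 kg
A balance pass over the oxides, with the batch weights as given, against the basis in use (delivered sums recover each target within answer rounding):
  MgO: 212.8·0.3132 + 66.58·0.4767 = 98.39 kg (target 98.40 kg)
  ZrO2: 11.38·0.6720 = 7.647 kg (target 7.648 kg)
  Li2O: 11.90·0.4019 = 4.783 kg (target 4.782 kg)
  SiO2: 212.8·0.6364 + 11.38·0.3270 = 139.1 kg (target 139.2 kg)
Mass balance on the glass: batch Σ − ignition loss = 250.0 kg (oxide target masses add up to 250.0 kg; stated basis 250.0 kg — rounding explains the deltas).
Summing the batch: Σ batch = 302.7 kg; the LOI term Σ batch·LOI equals 52.70 kg; glass ÷ batch gives a yield of 82.59%.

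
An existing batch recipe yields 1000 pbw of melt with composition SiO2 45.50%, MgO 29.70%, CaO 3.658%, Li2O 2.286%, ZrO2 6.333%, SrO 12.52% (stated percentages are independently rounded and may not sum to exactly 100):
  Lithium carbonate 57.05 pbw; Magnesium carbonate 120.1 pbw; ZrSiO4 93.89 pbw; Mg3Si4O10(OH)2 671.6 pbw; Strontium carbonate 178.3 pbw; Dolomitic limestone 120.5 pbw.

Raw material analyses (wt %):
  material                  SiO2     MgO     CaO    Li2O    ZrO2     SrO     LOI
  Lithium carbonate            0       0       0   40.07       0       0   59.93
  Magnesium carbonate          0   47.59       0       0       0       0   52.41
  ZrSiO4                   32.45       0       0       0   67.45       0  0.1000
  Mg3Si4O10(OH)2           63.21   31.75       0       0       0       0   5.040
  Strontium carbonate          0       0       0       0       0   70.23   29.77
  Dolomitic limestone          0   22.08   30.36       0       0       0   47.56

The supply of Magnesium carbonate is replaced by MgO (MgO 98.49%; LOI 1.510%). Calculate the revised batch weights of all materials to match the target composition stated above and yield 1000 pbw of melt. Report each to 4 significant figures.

Revised batch per 1000 pbw melt:
  Lithium carbonate: 57.05 pbw
  MgO: 58.03 pbw
  ZrSiO4: 93.89 pbw
  Mg3Si4O10(OH)2: 671.6 pbw
  Strontium carbonate: 178.3 pbw
  Dolomitic limestone: 120.5 pbw
Total batch = 1179 pbw; LOI loss = 179.4 pbw

Every computation keeps full precision end to end — the intermediate values are printed rounded to four significant figures within the worked lines — each reported number undergoes a single rounding — all derived quantities are recomputed at full float precision (the six compositions, the yield, totals, LOI, glass mass) using the weight values at 1000 pbw of glass, precisely as stated by the question or the answer.
Oxide-by-oxide targets in 1000 pbw melt:
  SiO2: 45.50% × 1000 = 455.0 pbw
  MgO: 29.70% × 1000 = 297.0 pbw
  CaO: 3.658% × 1000 = 36.58 pbw
  Li2O: 2.286% × 1000 = 22.86 pbw
  ZrO2: 6.333% × 1000 = 63.33 pbw
  SrO: 12.52% × 1000 = 125.2 pbw
Oxide-by-oxide audit on the weights just shown, versus the basis set out (each sum matches its target mass given rounding of the digits):
  SiO2: 93.89·0.3245 + 671.6·0.6321 = 455.0 pbw (target 455.0 pbw)
  MgO: 58.03·0.9849 + 671.6·0.3175 + 120.5·0.2208 = 297.0 pbw (target 297.0 pbw)
  CaO: 120.5·0.3036 = 36.58 pbw (target 36.58 pbw)
  Li2O: 57.05·0.4007 = 22.86 pbw (target 22.86 pbw)
  ZrO2: 93.89·0.6745 = 63.33 pbw (target 63.33 pbw)
  SrO: 178.3·0.7023 = 125.2 pbw (target 125.2 pbw)
Glass-mass sanity pass: net batch after ignition = 1000 pbw (summing oxide targets gives 1000 pbw; basis as stated: 1000 pbw — a pure rounding effect).
Batch grand total — Σ batch = 1179 pbw; LOI loss = Σ batch·LOI = 179.4 pbw; yield, glass over the total, = 84.79%.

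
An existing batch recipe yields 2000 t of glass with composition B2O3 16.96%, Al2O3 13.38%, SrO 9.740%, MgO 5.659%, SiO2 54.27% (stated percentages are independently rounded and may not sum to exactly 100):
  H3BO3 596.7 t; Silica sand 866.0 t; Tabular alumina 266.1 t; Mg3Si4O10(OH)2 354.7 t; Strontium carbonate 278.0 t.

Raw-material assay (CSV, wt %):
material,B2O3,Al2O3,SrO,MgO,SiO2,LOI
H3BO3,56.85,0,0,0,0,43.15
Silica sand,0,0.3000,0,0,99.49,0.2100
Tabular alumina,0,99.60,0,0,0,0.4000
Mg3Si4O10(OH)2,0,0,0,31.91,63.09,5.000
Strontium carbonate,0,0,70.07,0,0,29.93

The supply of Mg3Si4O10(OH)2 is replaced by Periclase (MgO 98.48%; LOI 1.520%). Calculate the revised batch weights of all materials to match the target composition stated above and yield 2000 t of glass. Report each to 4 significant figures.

Revised batch per 2000 t glass:
  H3BO3: 596.7 t
  Silica sand: 1091 t
  Tabular alumina: 265.4 t
  Periclase: 114.9 t
  Strontium carbonate: 278.0 t
Total batch = 2346 t; LOI loss = 345.8 t

Working values are displayed rounded off to 4 significant digits as written. The working math carries exact precision through every step; each reported value carries a single rounding. The derived quantities, which include ignition loss, net glass mass, the yield, five oxide percentages, the totals, are computed at exact precision, as they appear in problem or answer, starting from the weights on 2000 t of glass.
Oxide-by-oxide targets in 2000 t glass:
  B2O3: 16.96% × 2000 = 339.2 t
  Al2O3: 13.38% × 2000 = 267.6 t
  SrO: 9.740% × 2000 = 194.8 t
  MgO: 5.659% × 2000 = 113.2 t
  SiO2: 54.27% × 2000 = 1085 t
A balance pass over the oxides, applying the batch weights above, on the stated basis (every target is met by its sum modulo rounding of the values):
  B2O3: 596.7·0.5685 = 339.2 t (target 339.2 t)
  Al2O3: 1091·0.003000 + 265.4·0.9960 = 267.6 t (target 267.6 t)
  SrO: 278.0·0.7007 = 194.8 t (target 194.8 t)
  MgO: 114.9·0.9848 = 113.2 t (target 113.2 t)
  SiO2: 1091·0.9949 = 1085 t (target 1085 t)
Glass-mass sanity pass: whole batch net of LOI = 2000 t (per-oxide target masses sum to 2000 t; stated basis 2000 t — a pure rounding effect).
Batch total: Σ batch = 2346 t; Σ batch·LOI gives LOI loss = 345.8 t; the yield ratio, glass ÷ batch: 85.26%.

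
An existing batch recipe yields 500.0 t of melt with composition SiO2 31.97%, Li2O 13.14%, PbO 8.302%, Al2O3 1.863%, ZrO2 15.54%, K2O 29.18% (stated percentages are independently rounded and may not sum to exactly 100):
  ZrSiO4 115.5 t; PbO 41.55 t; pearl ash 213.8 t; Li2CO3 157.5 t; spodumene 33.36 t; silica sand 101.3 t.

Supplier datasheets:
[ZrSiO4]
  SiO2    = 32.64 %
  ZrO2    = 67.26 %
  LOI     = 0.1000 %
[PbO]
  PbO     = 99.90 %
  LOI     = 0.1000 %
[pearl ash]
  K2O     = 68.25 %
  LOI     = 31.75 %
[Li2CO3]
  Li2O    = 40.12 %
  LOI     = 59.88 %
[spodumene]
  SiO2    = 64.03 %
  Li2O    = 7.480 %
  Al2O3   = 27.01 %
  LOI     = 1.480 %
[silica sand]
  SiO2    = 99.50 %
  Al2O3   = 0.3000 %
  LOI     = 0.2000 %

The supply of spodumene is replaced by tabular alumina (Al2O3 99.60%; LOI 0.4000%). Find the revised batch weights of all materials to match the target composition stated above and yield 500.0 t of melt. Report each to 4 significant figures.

In-progress results are printed (rounded to four significant figures) as written. Every computation holds full float precision at all times. Every reported figure is rounded a single time; the derived quantities, including yield, net glass mass, ignition loss, totals, the six compositions, are carried from the weighed amounts for 500.0 t of glass at exact precision, precisely as stated by either problem or answer.
Target oxide masses per 500.0 t melt:
  SiO2: 31.97% × 500.0 = 159.8 t
  Li2O: 13.14% × 500.0 = 65.70 t
  PbO: 8.302% × 500.0 = 41.51 t
  Al2O3: 1.863% × 500.0 = 9.315 t
  ZrO2: 15.54% × 500.0 = 77.70 t
  K2O: 29.18% × 500.0 = 145.9 t
Balance tally, oxide-wise, given the weights on record, relative to the basis at hand (target by target, the sums agree once rounding is allowed for):
  SiO2: 115.5·0.3264 + 122.8·0.9950 = 159.9 t (target 159.8 t)
  Li2O: 163.8·0.4012 = 65.72 t (target 65.70 t)
  PbO: 41.55·0.9990 = 41.51 t (target 41.51 t)
  Al2O3: 8.983·0.9960 + 122.8·0.003000 = 9.315 t (target 9.315 t)
  ZrO2: 115.5·0.6726 = 77.69 t (target 77.70 t)
  K2O: 213.8·0.6825 = 145.9 t (target 145.9 t)
Mass balance on the glass: net batch after ignition = 500.0 t (the Σ of target masses is 500.0 t; with the basis standing at 500.0 t — gaps are rounding artifacts).
Total batch = Σ batch = 666.4 t; LOI loss = Σ batch·LOI = 166.4 t; yield, glass over the total, = 75.03%.

Revised batch per 500.0 t melt:
  ZrSiO4: 115.5 t
  PbO: 41.55 t
  pearl ash: 213.8 t
  Li2CO3: 163.8 t
  tabular alumina: 8.983 t
  silica sand: 122.8 t
Total batch = 666.4 t; LOI loss = 166.4 t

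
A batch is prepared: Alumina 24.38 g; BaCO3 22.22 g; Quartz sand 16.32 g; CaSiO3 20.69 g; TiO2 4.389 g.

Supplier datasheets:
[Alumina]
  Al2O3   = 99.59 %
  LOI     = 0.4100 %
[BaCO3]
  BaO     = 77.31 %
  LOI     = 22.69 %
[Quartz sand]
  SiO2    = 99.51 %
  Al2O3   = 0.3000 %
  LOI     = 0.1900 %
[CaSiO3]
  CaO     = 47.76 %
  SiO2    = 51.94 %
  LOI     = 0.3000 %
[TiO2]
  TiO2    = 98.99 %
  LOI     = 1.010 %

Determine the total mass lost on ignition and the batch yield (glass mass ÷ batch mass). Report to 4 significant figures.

LOI loss = 5.279 g; glass = 82.72 g; yield = 94.00%

Working values are shown rounded to 4 significant digits alongside each step — every computation holds full precision all the way through; a single rounding yields every reported figure; all derived quantities are carried at full precision (the five compositions, ignition loss, totals, net glass mass, the yield) from the weighed amounts for 82.72 g of glass, precisely as stated by question or answer.
Loss on ignition, line by line:
  Alumina: 24.38 × 0.004100 = 0.09996 g
  BaCO3: 22.22 × 0.2269 = 5.042 g
  Quartz sand: 16.32 × 0.001900 = 0.03101 g
  CaSiO3: 20.69 × 0.003000 = 0.06207 g
  TiO2: 4.389 × 0.01010 = 0.04433 g
Total LOI = 5.279 g
Glass = batch − LOI = 88.00 − 5.279 = 82.72 g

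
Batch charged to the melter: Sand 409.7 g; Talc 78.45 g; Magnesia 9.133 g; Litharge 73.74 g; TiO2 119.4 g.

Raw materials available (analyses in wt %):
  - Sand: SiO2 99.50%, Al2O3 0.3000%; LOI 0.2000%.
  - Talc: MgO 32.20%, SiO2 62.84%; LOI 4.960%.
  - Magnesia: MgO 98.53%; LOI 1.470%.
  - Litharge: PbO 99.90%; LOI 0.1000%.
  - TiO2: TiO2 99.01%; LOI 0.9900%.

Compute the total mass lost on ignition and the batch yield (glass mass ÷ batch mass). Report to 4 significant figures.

LOI loss = 6.101 g; glass = 684.3 g; yield = 99.12%

The working math runs at full precision through every step; rounding to four significant figures applies to each in-between result as printed. Exactly one rounding lands on every reported number. Derived quantities (totals, glass mass, yield, five oxide percentages, ignition loss) are rebuilt using the weight values on 684.3 g of glass in full precision as set out in the problem or the answer.
Material-by-material LOI:
  Sand: 409.7 × 0.002000 = 0.8194 g
  Talc: 78.45 × 0.04960 = 3.891 g
  Magnesia: 9.133 × 0.01470 = 0.1343 g
  Litharge: 73.74 × 0.001000 = 0.07374 g
  TiO2: 119.4 × 0.009900 = 1.182 g
Total LOI = 6.101 g
Glass = batch − LOI = 690.4 − 6.101 = 684.3 g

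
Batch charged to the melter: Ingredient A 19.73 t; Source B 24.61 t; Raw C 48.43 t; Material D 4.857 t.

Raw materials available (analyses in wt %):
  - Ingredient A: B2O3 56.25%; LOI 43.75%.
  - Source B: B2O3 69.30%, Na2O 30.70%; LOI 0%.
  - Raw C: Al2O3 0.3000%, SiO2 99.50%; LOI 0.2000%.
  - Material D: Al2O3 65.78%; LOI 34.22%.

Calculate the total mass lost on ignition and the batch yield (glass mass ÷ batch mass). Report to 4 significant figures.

LOI loss = 10.39 t; glass = 87.24 t; yield = 89.36%

In-progress results are printed with 4-significant-figure rounding across the worked steps; all arithmetic carries full precision at each step — every reported number sees exactly one rounding — derived quantities are re-derived from the batch weights for 87.24 t of glass at full float precision (four oxide percentages, the totals, the yield, glass mass, ignition loss) precisely as stated by either problem or answer.
Ignition loss by material:
  Ingredient A: 19.73 × 0.4375 = 8.632 t
  Source B: 24.61 × 0 = 0 t
  Raw C: 48.43 × 0.002000 = 0.09686 t
  Material D: 4.857 × 0.3422 = 1.662 t
Total LOI = 10.39 t
Glass = batch − LOI = 97.63 − 10.39 = 87.24 t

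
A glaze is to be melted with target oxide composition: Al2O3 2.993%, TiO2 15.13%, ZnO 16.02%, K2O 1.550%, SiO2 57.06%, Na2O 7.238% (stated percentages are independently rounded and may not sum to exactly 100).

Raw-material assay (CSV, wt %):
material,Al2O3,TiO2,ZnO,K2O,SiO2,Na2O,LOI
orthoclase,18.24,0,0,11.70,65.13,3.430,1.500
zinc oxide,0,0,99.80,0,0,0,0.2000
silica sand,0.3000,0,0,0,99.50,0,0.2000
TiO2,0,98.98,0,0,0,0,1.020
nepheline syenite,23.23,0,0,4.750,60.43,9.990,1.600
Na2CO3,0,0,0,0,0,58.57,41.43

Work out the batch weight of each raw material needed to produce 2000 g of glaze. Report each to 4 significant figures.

Intermediates are printed, rounded to 4 significant figures, between the steps; each numeric step maintains exact precision through every step. Every reported value is rounded exactly once; the derived quantities (the six compositions, the yield, ignition loss, the totals, glass mass) are carried starting from the weights at 2000 g of glass at exact precision exactly as printed in the question or the answer.
Oxide mass targets, per 2000 g glaze:
  Al2O3: 2.993% × 2000 = 59.86 g
  TiO2: 15.13% × 2000 = 302.6 g
  ZnO: 16.02% × 2000 = 320.4 g
  K2O: 1.550% × 2000 = 31.00 g
  SiO2: 57.06% × 2000 = 1141 g
  Na2O: 7.238% × 2000 = 144.8 g
Per-oxide balance check on the weights just shown, at the basis given (summed amounts equal target values given rounding of the digits):
  Al2O3: 242.7·0.1824 + 954.8·0.003000 + 54.77·0.2323 = 59.86 g (target 59.86 g)
  TiO2: 305.7·0.9898 = 302.6 g (target 302.6 g)
  ZnO: 321.0·0.9980 = 320.4 g (target 320.4 g)
  K2O: 242.7·0.1170 + 54.77·0.04750 = 31.00 g (target 31.00 g)
  SiO2: 242.7·0.6513 + 954.8·0.9950 + 54.77·0.6043 = 1141 g (target 1141 g)
  Na2O: 242.7·0.03430 + 54.77·0.09990 + 223.6·0.5857 = 144.8 g (target 144.8 g)
Glass-mass sanity pass: Σ batch − LOI loss = 2000 g (the targets, summed, come to 2000 g; against the stated basis, 2000 g — differing by rounding only).
Batch grand total — Σ batch = 2103 g; loss to ignition Σ batch·LOI = 102.8 g; as yield: glass ÷ batch → 95.11%.

Batch per 2000 g glaze:
  orthoclase: 242.7 g
  zinc oxide: 321.0 g
  silica sand: 954.8 g
  TiO2: 305.7 g
  nepheline syenite: 54.77 g
  Na2CO3: 223.6 g
Total batch = 2103 g; LOI loss = 102.8 g; yield = 95.11%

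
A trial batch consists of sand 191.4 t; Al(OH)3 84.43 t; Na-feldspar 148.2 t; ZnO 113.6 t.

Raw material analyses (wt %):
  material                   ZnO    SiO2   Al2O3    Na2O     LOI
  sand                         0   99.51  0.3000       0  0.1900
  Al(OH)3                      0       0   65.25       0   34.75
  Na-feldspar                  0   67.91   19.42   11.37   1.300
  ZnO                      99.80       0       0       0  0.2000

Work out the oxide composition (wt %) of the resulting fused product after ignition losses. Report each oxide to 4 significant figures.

Exact precision is carried from first step to last; in-progress results are displayed rounded to four significant digits in the working — every reported figure is rounded only once. All derived quantities (LOI, the totals, the yield, net glass mass, four oxide percentages) are recomputed starting from the weights at 505.8 t of glass at full float precision, precisely as stated by the problem or the answer.
Per-oxide mass from batch:
  ZnO: 113.6·0.9980 = 113.4 t
  SiO2: 191.4·0.9951 + 148.2·0.6791 = 291.1 t
  Al2O3: 191.4·0.003000 + 84.43·0.6525 + 148.2·0.1942 = 84.45 t
  Na2O: 148.2·0.1137 = 16.85 t
LOI: 191.4·0.001900 + 84.43·0.3475 + 148.2·0.01300 + 113.6·0.002000 = 31.86 t
Resulting glass, batch − LOI: 537.6 − 31.86 = 505.8 t (= the summed oxide contributions)
percent share: oxide ÷ glass, ×100

Glass mass = 505.8 t (batch 537.6 − LOI 31.86).
Composition: ZnO 22.42%, SiO2 57.56%, Al2O3 16.70%, Na2O 3.332%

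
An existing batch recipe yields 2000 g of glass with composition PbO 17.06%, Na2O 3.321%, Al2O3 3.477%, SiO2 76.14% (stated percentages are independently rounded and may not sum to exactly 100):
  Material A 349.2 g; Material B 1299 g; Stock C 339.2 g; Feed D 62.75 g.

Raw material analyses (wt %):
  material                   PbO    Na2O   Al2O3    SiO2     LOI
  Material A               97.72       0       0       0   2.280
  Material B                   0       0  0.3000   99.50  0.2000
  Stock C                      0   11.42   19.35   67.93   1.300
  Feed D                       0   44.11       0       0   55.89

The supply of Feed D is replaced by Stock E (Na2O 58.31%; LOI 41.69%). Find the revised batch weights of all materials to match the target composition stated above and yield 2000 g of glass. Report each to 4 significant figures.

The intermediate values are shown, rounded to four significant figures, on the page; all arithmetic runs at full precision at all times. Every reported value is rounded just once — the derived quantities (totals, four oxide percentages, LOI, the yield, net glass mass) are carried using the weight values on 2000 g of glass in full precision as given in question or answer.
Target masses of each oxide per 2000 g glass:
  PbO: 17.06% × 2000 = 341.2 g
  Na2O: 3.321% × 2000 = 66.42 g
  Al2O3: 3.477% × 2000 = 69.54 g
  SiO2: 76.14% × 2000 = 1523 g
A balance pass over the oxides, from the weights as reported, per the basis as stated (oxide sums agree with the targets inside rounding margins):
  PbO: 349.2·0.9772 = 341.2 g (target 341.2 g)
  Na2O: 339.2·0.1142 + 47.47·0.5831 = 66.42 g (target 66.42 g)
  Al2O3: 1299·0.003000 + 339.2·0.1935 = 69.53 g (target 69.54 g)
  SiO2: 1299·0.9950 + 339.2·0.6793 = 1523 g (target 1523 g)
Glass-mass sanity pass: whole batch net of LOI = 2000 g (the targets, summed, come to 2000 g; versus the stated basis of 2000 g — any gap is answer rounding).
Summing the batch: Σ batch = 2035 g; LOI removed, Σ of batch·LOI: 34.76 g; as yield: glass ÷ batch → 98.29%.

Revised batch per 2000 g glass:
  Material A: 349.2 g
  Material B: 1299 g
  Stock C: 339.2 g
  Stock E: 47.47 g
Total batch = 2035 g; LOI loss = 34.76 g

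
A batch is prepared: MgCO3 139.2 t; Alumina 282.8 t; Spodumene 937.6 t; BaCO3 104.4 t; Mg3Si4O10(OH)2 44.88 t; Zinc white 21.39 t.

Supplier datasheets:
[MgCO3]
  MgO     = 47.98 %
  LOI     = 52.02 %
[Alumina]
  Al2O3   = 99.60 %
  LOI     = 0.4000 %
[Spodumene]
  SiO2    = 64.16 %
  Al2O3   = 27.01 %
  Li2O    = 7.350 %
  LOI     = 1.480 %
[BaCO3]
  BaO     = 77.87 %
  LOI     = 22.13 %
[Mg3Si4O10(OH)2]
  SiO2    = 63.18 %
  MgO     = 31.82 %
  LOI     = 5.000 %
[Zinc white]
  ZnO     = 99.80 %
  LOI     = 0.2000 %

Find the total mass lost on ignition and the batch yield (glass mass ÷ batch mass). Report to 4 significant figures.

All internal work runs at full float precision at each step. Intermediates are displayed rounded to four significant digits when written out; every reported result is rounded exactly once. The derived quantities (yield, six oxide percentages, the totals, glass mass, ignition loss) are recomputed in full float precision from the batch weights per 1417 t of glass, as they appear in question or answer.
Loss on ignition, line by line:
  MgCO3: 139.2 × 0.5202 = 72.41 t
  Alumina: 282.8 × 0.004000 = 1.131 t
  Spodumene: 937.6 × 0.01480 = 13.88 t
  BaCO3: 104.4 × 0.2213 = 23.10 t
  Mg3Si4O10(OH)2: 44.88 × 0.05000 = 2.244 t
  Zinc white: 21.39 × 0.002000 = 0.04278 t
Total LOI = 112.8 t
Glass = batch − LOI = 1530 − 112.8 = 1417 t

LOI loss = 112.8 t; glass = 1417 t; yield = 92.63%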